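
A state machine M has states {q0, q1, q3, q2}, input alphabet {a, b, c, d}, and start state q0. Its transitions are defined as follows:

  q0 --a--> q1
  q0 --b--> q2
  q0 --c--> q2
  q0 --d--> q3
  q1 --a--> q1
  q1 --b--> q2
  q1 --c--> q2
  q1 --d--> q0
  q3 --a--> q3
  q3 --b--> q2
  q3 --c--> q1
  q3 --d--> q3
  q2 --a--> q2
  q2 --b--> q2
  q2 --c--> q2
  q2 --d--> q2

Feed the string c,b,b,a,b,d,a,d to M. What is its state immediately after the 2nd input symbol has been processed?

q2

Trace: q0 -c-> q2 -b-> q2
After 2 symbols: q2.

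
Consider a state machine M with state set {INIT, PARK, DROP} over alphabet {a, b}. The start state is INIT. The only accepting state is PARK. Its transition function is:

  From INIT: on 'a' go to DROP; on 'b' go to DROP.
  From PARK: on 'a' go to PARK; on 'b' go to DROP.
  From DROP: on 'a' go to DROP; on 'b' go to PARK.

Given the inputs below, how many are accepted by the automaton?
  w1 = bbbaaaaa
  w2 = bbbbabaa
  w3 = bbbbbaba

w1: INIT → DROP → PARK → DROP → DROP → DROP → DROP → DROP → DROP  → end DROP, rejected
w2: INIT → DROP → PARK → DROP → PARK → PARK → DROP → DROP → DROP  → end DROP, rejected
w3: INIT → DROP → PARK → DROP → PARK → DROP → DROP → PARK → PARK  → end PARK, accepted

1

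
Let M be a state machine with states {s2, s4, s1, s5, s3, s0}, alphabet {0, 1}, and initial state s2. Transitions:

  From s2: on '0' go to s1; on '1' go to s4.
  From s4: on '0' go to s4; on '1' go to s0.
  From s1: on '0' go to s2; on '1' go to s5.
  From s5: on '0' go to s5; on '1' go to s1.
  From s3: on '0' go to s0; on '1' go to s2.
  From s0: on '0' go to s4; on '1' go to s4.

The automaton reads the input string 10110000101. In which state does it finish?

start at s2
read '1': s2 → s4
read '0': s4 → s4
read '1': s4 → s0
read '1': s0 → s4
read '0': s4 → s4
read '0': s4 → s4
read '0': s4 → s4
read '0': s4 → s4
read '1': s4 → s0
read '0': s0 → s4
read '1': s4 → s0

s0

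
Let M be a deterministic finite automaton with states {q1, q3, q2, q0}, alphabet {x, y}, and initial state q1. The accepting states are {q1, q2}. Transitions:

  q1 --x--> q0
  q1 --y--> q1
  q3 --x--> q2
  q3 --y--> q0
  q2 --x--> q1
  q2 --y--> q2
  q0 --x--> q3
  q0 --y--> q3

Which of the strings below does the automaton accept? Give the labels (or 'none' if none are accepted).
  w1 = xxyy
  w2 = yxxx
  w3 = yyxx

w2

w1: Trace: q1 -x-> q0 -x-> q3 -y-> q0 -y-> q3  → end q3, rejected
w2: Trace: q1 -y-> q1 -x-> q0 -x-> q3 -x-> q2  → end q2, accepted
w3: Trace: q1 -y-> q1 -y-> q1 -x-> q0 -x-> q3  → end q3, rejected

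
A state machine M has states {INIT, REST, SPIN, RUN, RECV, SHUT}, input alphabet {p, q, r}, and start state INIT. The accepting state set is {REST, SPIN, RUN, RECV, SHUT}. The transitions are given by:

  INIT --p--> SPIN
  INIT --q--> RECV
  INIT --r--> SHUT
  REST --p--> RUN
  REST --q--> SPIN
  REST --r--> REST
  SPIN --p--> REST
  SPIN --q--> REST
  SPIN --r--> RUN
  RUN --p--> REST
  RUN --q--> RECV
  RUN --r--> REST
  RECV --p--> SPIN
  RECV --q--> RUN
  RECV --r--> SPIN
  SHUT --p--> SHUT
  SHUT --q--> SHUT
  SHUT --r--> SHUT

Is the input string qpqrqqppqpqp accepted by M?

Trace: INIT -q-> RECV -p-> SPIN -q-> REST -r-> REST -q-> SPIN -q-> REST -p-> RUN -p-> REST -q-> SPIN -p-> REST -q-> SPIN -p-> REST
End state REST is accepting.

Yes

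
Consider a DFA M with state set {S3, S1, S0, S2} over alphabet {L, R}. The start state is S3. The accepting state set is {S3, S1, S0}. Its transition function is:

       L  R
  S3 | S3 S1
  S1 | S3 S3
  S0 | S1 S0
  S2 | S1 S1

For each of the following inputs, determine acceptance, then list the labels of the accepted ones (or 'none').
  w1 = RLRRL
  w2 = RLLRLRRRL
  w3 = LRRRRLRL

w1, w2, w3

w1: Trace: S3 -R-> S1 -L-> S3 -R-> S1 -R-> S3 -L-> S3  → end S3, accepted
w2: Trace: S3 -R-> S1 -L-> S3 -L-> S3 -R-> S1 -L-> S3 -R-> S1 -R-> S3 -R-> S1 -L-> S3  → end S3, accepted
w3: Trace: S3 -L-> S3 -R-> S1 -R-> S3 -R-> S1 -R-> S3 -L-> S3 -R-> S1 -L-> S3  → end S3, accepted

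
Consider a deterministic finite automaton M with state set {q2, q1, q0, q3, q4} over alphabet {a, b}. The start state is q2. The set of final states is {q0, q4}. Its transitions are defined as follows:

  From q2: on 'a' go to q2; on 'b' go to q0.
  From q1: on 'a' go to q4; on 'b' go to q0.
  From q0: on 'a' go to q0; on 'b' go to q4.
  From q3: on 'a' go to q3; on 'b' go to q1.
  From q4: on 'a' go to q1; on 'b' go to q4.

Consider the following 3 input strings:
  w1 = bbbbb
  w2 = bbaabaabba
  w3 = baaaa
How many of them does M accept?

2

w1: q2 → q0 → q4 → q4 → q4 → q4  → end q4, accepted
w2: q2 → q0 → q4 → q1 → q4 → q4 → q1 → q4 → q4 → q4 → q1  → end q1, rejected
w3: q2 → q0 → q0 → q0 → q0 → q0  → end q0, accepted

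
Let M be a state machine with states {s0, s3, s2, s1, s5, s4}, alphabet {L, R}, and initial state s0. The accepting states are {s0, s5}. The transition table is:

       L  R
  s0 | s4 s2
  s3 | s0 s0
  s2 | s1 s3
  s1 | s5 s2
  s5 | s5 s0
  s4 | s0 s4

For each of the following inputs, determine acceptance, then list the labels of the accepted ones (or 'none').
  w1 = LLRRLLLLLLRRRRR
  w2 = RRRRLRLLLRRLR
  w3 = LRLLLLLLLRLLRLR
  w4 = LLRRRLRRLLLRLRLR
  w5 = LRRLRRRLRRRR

none

w1: s0 → s4 → s0 → s2 → s3 → s0 → s4 → s0 → s4 → s0 → s4 → s4 → s4 → s4 → s4 → s4  → end s4, rejected
w2: s0 → s2 → s3 → s0 → s2 → s1 → s2 → s1 → s5 → s5 → s0 → s2 → s1 → s2  → end s2, rejected
w3: s0 → s4 → s4 → s0 → s4 → s0 → s4 → s0 → s4 → s0 → s2 → s1 → s5 → s0 → s4 → s4  → end s4, rejected
w4: s0 → s4 → s0 → s2 → s3 → s0 → s4 → s4 → s4 → s0 → s4 → s0 → s2 → s1 → s2 → s1 → s2  → end s2, rejected
w5: s0 → s4 → s4 → s4 → s0 → s2 → s3 → s0 → s4 → s4 → s4 → s4 → s4  → end s4, rejected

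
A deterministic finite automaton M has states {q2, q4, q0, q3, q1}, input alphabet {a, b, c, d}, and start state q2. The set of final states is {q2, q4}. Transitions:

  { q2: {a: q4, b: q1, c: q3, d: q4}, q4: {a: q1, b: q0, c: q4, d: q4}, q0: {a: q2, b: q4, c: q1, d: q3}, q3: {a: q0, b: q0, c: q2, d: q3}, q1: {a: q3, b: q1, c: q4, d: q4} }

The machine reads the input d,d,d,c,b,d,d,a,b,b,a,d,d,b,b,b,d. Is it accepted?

No

Trace: q2 -d-> q4 -d-> q4 -d-> q4 -c-> q4 -b-> q0 -d-> q3 -d-> q3 -a-> q0 -b-> q4 -b-> q0 -a-> q2 -d-> q4 -d-> q4 -b-> q0 -b-> q4 -b-> q0 -d-> q3
End state q3 is not accepting.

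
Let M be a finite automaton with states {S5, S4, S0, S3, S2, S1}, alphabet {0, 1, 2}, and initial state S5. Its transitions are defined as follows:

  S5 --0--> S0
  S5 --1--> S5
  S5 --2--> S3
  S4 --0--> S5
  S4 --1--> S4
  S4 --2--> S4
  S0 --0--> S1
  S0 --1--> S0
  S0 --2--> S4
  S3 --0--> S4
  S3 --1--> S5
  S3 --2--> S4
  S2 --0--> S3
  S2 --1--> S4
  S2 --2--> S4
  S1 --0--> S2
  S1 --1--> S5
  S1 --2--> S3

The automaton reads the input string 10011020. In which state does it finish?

S5 → S5 → S0 → S1 → S5 → S5 → S0 → S4 → S5

S5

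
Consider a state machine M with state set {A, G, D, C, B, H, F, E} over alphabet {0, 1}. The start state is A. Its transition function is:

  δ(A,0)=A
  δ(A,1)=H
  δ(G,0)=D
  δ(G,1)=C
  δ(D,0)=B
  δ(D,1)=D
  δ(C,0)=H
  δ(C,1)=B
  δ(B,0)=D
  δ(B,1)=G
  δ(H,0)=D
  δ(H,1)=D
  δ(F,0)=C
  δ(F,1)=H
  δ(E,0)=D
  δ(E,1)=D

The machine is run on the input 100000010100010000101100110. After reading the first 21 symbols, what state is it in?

Trace: A -1-> H -0-> D -0-> B -0-> D -0-> B -0-> D -0-> B -1-> G -0-> D -1-> D -0-> B -0-> D -0-> B -1-> G -0-> D -0-> B -0-> D -0-> B -1-> G -0-> D -1-> D
After 21 symbols: D.

D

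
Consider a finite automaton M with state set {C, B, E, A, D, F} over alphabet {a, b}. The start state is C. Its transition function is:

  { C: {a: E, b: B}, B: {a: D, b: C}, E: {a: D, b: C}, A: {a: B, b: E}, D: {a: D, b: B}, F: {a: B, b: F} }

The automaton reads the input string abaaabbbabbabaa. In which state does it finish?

C → E → C → E → D → D → B → C → B → D → B → C → E → C → E → D

D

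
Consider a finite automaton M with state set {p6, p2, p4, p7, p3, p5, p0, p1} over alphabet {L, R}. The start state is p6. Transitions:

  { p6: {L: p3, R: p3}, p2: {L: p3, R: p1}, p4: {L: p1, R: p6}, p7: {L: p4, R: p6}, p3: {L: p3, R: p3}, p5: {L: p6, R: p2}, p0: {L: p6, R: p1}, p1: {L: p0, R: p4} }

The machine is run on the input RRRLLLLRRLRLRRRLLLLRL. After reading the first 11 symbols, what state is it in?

p3

p6 → p3 → p3 → p3 → p3 → p3 → p3 → p3 → p3 → p3 → p3 → p3
After 11 symbols: p3.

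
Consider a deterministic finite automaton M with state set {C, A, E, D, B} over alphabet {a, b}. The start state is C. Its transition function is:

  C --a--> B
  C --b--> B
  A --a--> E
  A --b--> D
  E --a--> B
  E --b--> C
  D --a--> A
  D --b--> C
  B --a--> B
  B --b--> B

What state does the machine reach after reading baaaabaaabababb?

B

C → B → B → B → B → B → B → B → B → B → B → B → B → B → B → B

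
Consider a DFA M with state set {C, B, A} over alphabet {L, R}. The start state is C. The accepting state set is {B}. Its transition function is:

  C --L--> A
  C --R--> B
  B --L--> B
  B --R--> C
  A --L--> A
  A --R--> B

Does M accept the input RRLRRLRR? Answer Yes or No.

No

C → B → C → A → B → C → A → B → C
End state C is not accepting.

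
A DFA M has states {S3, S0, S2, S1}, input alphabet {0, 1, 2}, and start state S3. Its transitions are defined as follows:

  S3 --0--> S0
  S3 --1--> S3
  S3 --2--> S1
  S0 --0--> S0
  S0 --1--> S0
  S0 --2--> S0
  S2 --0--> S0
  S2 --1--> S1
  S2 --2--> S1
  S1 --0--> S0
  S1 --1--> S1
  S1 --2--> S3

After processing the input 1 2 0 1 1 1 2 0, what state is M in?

Trace: S3 -1-> S3 -2-> S1 -0-> S0 -1-> S0 -1-> S0 -1-> S0 -2-> S0 -0-> S0

S0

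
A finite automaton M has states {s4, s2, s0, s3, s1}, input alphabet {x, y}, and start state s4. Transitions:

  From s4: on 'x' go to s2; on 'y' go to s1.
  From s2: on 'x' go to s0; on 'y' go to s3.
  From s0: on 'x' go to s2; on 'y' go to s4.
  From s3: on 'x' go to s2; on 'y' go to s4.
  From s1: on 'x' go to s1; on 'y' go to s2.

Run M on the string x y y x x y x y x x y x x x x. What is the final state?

Trace: s4 -x-> s2 -y-> s3 -y-> s4 -x-> s2 -x-> s0 -y-> s4 -x-> s2 -y-> s3 -x-> s2 -x-> s0 -y-> s4 -x-> s2 -x-> s0 -x-> s2 -x-> s0

s0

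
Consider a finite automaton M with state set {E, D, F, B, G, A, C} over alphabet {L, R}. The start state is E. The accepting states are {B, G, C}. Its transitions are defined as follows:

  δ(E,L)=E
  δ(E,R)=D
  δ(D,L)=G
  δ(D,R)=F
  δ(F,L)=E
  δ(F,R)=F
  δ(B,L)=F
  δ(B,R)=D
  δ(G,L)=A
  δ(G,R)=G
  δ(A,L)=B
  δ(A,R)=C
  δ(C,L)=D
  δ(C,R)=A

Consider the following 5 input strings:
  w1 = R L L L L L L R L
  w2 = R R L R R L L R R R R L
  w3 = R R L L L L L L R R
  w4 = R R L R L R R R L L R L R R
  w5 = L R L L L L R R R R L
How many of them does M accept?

w1: E → D → G → A → B → F → E → E → D → G  → end G, accepted
w2: E → D → F → E → D → F → E → E → D → F → F → F → E  → end E, rejected
w3: E → D → F → E → E → E → E → E → E → D → F  → end F, rejected
w4: E → D → F → E → D → G → G → G → G → A → B → D → G → G → G  → end G, accepted
w5: E → E → D → G → A → B → F → F → F → F → F → E  → end E, rejected

2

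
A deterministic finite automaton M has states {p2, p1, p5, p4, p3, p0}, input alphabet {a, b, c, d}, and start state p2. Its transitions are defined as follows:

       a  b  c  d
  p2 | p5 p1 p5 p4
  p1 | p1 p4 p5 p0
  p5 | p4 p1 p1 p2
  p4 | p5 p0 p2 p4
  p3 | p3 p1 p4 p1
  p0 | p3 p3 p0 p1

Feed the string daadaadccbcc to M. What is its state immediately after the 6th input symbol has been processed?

p2 → p4 → p5 → p4 → p4 → p5 → p4
After 6 symbols: p4.

p4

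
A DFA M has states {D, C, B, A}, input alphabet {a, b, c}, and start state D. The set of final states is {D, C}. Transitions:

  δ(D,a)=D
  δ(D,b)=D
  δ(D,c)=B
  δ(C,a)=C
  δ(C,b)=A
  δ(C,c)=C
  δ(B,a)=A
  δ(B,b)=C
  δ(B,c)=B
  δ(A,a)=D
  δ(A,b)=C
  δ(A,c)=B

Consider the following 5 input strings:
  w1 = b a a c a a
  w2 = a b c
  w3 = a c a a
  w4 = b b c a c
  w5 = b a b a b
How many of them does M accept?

3

w1:
  start at D
  read 'b': D → D
  read 'a': D → D
  read 'a': D → D
  read 'c': D → B
  read 'a': B → A
  read 'a': A → D
  end D, accepted
w2:
  start at D
  read 'a': D → D
  read 'b': D → D
  read 'c': D → B
  end B, rejected
w3:
  start at D
  read 'a': D → D
  read 'c': D → B
  read 'a': B → A
  read 'a': A → D
  end D, accepted
w4:
  start at D
  read 'b': D → D
  read 'b': D → D
  read 'c': D → B
  read 'a': B → A
  read 'c': A → B
  end B, rejected
w5:
  start at D
  read 'b': D → D
  read 'a': D → D
  read 'b': D → D
  read 'a': D → D
  read 'b': D → D
  end D, accepted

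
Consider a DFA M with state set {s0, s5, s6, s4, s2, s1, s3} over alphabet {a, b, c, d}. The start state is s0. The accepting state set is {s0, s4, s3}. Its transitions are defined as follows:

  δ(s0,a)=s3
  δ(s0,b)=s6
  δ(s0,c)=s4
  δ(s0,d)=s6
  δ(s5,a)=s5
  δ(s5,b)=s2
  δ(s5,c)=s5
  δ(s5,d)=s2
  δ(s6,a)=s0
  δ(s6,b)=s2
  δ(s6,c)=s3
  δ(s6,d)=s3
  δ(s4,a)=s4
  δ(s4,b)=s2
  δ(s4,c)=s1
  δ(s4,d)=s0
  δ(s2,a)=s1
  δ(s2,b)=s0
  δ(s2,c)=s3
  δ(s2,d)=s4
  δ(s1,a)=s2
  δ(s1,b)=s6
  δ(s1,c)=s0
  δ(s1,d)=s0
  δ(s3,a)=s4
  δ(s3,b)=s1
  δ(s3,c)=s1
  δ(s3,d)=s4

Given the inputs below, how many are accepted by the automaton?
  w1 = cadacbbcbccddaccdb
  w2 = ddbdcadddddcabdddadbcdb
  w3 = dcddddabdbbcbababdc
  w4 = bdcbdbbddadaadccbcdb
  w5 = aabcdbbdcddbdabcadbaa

1

w1: s0 → s4 → s4 → s0 → s3 → s1 → s6 → s2 → s3 → s1 → s0 → s4 → s0 → s6 → s0 → s4 → s1 → s0 → s6  → end s6, rejected
w2: s0 → s6 → s3 → s1 → s0 → s4 → s4 → s0 → s6 → s3 → s4 → s0 → s4 → s4 → s2 → s4 → s0 → s6 → s0 → s6 → s2 → s3 → s4 → s2  → end s2, rejected
w3: s0 → s6 → s3 → s4 → s0 → s6 → s3 → s4 → s2 → s4 → s2 → s0 → s4 → s2 → s1 → s6 → s0 → s6 → s3 → s1  → end s1, rejected
w4: s0 → s6 → s3 → s1 → s6 → s3 → s1 → s6 → s3 → s4 → s4 → s0 → s3 → s4 → s0 → s4 → s1 → s6 → s3 → s4 → s2  → end s2, rejected
w5: s0 → s3 → s4 → s2 → s3 → s4 → s2 → s0 → s6 → s3 → s4 → s0 → s6 → s3 → s4 → s2 → s3 → s4 → s0 → s6 → s0 → s3  → end s3, accepted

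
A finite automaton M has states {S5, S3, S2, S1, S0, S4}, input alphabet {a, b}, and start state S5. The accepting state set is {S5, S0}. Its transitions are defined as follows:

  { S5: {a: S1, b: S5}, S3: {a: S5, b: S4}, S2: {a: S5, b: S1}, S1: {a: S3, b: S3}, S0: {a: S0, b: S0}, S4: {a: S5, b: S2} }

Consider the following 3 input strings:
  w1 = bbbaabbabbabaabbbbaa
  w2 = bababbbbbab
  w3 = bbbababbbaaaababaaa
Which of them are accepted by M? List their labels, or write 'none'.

w1: S5 → S5 → S5 → S5 → S1 → S3 → S4 → S2 → S5 → S5 → S5 → S1 → S3 → S5 → S1 → S3 → S4 → S2 → S1 → S3 → S5  → end S5, accepted
w2: S5 → S5 → S1 → S3 → S5 → S5 → S5 → S5 → S5 → S5 → S1 → S3  → end S3, rejected
w3: S5 → S5 → S5 → S5 → S1 → S3 → S5 → S5 → S5 → S5 → S1 → S3 → S5 → S1 → S3 → S5 → S5 → S1 → S3 → S5  → end S5, accepted

w1, w3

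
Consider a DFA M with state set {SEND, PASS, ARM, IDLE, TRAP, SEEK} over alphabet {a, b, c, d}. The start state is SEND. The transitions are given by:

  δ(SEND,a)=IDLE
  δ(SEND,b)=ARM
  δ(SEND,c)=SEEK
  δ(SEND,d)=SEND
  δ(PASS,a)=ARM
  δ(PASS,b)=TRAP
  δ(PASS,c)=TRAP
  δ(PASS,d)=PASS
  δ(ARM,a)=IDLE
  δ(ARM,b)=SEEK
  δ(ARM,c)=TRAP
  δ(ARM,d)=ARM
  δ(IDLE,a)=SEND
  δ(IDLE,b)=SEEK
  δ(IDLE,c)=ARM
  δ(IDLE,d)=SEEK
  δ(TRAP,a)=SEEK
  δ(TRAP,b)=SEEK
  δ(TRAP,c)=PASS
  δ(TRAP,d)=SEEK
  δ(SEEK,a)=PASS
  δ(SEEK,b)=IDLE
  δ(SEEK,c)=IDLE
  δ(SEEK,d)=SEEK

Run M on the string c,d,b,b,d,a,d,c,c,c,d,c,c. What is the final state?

SEND → SEEK → SEEK → IDLE → SEEK → SEEK → PASS → PASS → TRAP → PASS → TRAP → SEEK → IDLE → ARM

ARM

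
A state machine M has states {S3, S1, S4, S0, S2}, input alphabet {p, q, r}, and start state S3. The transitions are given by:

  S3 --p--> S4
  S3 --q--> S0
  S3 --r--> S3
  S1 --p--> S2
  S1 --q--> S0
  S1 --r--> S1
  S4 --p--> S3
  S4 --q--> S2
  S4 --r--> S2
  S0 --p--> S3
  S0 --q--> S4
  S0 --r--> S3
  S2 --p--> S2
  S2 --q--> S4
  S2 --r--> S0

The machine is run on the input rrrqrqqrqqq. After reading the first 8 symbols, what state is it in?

S2

S3 → S3 → S3 → S3 → S0 → S3 → S0 → S4 → S2
After 8 symbols: S2.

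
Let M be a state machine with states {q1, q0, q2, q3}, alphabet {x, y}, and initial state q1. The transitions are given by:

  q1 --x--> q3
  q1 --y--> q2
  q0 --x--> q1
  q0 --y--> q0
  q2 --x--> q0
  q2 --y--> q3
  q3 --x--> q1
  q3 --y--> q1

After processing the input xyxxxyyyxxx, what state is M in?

start at q1
read 'x': q1 → q3
read 'y': q3 → q1
read 'x': q1 → q3
read 'x': q3 → q1
read 'x': q1 → q3
read 'y': q3 → q1
read 'y': q1 → q2
read 'y': q2 → q3
read 'x': q3 → q1
read 'x': q1 → q3
read 'x': q3 → q1

q1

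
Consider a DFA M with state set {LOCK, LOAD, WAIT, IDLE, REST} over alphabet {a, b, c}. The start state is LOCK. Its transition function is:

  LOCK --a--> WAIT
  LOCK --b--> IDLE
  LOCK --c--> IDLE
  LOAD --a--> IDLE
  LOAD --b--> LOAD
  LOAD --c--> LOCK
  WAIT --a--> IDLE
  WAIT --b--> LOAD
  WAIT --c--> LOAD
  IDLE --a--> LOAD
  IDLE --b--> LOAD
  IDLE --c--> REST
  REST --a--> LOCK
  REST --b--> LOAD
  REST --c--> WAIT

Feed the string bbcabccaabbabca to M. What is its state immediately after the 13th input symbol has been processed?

start at LOCK
read 'b': LOCK → IDLE
read 'b': IDLE → LOAD
read 'c': LOAD → LOCK
read 'a': LOCK → WAIT
read 'b': WAIT → LOAD
read 'c': LOAD → LOCK
read 'c': LOCK → IDLE
read 'a': IDLE → LOAD
read 'a': LOAD → IDLE
read 'b': IDLE → LOAD
read 'b': LOAD → LOAD
read 'a': LOAD → IDLE
read 'b': IDLE → LOAD
After 13 symbols: LOAD.

LOAD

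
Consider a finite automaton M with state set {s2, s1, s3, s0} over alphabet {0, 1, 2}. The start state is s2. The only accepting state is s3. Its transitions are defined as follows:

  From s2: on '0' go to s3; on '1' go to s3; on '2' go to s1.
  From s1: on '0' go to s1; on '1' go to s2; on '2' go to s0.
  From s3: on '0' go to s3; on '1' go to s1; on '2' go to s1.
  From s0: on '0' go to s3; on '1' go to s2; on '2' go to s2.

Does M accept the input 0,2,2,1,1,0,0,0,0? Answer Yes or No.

Trace: s2 -0-> s3 -2-> s1 -2-> s0 -1-> s2 -1-> s3 -0-> s3 -0-> s3 -0-> s3 -0-> s3
End state s3 is accepting.

Yes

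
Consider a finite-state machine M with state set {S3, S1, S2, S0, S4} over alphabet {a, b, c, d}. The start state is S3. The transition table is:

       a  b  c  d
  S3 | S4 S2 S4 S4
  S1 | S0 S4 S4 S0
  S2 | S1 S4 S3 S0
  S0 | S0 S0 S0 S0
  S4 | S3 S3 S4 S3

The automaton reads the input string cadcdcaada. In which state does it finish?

S3 → S4 → S3 → S4 → S4 → S3 → S4 → S3 → S4 → S3 → S4

S4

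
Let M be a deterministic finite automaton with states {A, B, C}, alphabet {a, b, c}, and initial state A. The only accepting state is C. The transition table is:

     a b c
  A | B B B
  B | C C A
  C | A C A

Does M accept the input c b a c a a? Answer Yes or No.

Trace: A -c-> B -b-> C -a-> A -c-> B -a-> C -a-> A
End state A is not accepting.

No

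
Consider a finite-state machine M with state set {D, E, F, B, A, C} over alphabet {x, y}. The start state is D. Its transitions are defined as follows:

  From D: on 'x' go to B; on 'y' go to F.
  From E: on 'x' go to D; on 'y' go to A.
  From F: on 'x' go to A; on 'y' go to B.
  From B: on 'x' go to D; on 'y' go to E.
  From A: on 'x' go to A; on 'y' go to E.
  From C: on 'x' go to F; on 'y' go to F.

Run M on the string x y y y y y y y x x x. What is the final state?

Trace: D -x-> B -y-> E -y-> A -y-> E -y-> A -y-> E -y-> A -y-> E -x-> D -x-> B -x-> D

D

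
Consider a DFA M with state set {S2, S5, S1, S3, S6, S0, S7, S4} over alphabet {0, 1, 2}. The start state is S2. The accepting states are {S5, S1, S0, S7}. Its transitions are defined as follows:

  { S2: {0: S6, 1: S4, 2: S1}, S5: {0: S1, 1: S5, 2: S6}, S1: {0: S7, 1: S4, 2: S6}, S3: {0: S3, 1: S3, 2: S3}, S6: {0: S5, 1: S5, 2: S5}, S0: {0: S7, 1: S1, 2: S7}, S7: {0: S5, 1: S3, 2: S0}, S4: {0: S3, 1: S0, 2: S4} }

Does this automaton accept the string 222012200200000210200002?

No

start at S2
read '2': S2 → S1
read '2': S1 → S6
read '2': S6 → S5
read '0': S5 → S1
read '1': S1 → S4
read '2': S4 → S4
read '2': S4 → S4
read '0': S4 → S3
read '0': S3 → S3
read '2': S3 → S3
read '0': S3 → S3
read '0': S3 → S3
read '0': S3 → S3
read '0': S3 → S3
read '0': S3 → S3
read '2': S3 → S3
read '1': S3 → S3
read '0': S3 → S3
read '2': S3 → S3
read '0': S3 → S3
read '0': S3 → S3
read '0': S3 → S3
read '0': S3 → S3
read '2': S3 → S3
End state S3 is not accepting.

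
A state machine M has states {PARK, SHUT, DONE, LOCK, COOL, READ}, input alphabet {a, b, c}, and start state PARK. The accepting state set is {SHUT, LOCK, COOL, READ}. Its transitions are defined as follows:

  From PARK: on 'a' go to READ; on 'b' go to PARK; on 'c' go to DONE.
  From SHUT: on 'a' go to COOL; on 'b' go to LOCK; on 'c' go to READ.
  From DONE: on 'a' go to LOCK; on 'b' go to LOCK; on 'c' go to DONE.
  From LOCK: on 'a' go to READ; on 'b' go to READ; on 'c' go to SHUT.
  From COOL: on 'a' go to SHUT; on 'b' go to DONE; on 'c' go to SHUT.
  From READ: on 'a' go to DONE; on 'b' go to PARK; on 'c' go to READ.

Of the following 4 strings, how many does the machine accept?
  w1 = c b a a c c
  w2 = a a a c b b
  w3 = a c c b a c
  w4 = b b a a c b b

w1: Trace: PARK -c-> DONE -b-> LOCK -a-> READ -a-> DONE -c-> DONE -c-> DONE  → end DONE, rejected
w2: Trace: PARK -a-> READ -a-> DONE -a-> LOCK -c-> SHUT -b-> LOCK -b-> READ  → end READ, accepted
w3: Trace: PARK -a-> READ -c-> READ -c-> READ -b-> PARK -a-> READ -c-> READ  → end READ, accepted
w4: Trace: PARK -b-> PARK -b-> PARK -a-> READ -a-> DONE -c-> DONE -b-> LOCK -b-> READ  → end READ, accepted

3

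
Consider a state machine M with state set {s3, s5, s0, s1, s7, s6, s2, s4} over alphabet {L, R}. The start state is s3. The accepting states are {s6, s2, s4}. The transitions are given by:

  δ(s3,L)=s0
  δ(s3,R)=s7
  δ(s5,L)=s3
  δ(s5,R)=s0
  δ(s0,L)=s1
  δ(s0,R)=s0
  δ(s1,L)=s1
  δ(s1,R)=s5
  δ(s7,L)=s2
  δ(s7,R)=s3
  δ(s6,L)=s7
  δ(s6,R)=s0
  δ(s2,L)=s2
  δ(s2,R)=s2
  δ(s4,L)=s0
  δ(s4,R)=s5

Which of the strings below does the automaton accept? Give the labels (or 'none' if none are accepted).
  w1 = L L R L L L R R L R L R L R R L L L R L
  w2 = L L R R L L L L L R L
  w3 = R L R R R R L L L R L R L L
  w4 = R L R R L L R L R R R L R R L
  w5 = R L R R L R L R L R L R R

w1: s3 → s0 → s1 → s5 → s3 → s0 → s1 → s5 → s0 → s1 → s5 → s3 → s7 → s2 → s2 → s2 → s2 → s2 → s2 → s2 → s2  → end s2, accepted
w2: s3 → s0 → s1 → s5 → s0 → s1 → s1 → s1 → s1 → s1 → s5 → s3  → end s3, rejected
w3: s3 → s7 → s2 → s2 → s2 → s2 → s2 → s2 → s2 → s2 → s2 → s2 → s2 → s2 → s2  → end s2, accepted
w4: s3 → s7 → s2 → s2 → s2 → s2 → s2 → s2 → s2 → s2 → s2 → s2 → s2 → s2 → s2 → s2  → end s2, accepted
w5: s3 → s7 → s2 → s2 → s2 → s2 → s2 → s2 → s2 → s2 → s2 → s2 → s2 → s2  → end s2, accepted

w1, w3, w4, w5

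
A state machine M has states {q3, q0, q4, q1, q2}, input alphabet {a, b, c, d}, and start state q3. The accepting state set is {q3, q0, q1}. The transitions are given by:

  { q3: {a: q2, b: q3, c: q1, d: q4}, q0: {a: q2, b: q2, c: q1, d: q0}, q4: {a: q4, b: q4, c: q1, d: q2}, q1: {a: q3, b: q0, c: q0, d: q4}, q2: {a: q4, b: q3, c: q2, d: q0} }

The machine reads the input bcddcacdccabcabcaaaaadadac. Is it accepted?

Trace: q3 -b-> q3 -c-> q1 -d-> q4 -d-> q2 -c-> q2 -a-> q4 -c-> q1 -d-> q4 -c-> q1 -c-> q0 -a-> q2 -b-> q3 -c-> q1 -a-> q3 -b-> q3 -c-> q1 -a-> q3 -a-> q2 -a-> q4 -a-> q4 -a-> q4 -d-> q2 -a-> q4 -d-> q2 -a-> q4 -c-> q1
End state q1 is accepting.

Yes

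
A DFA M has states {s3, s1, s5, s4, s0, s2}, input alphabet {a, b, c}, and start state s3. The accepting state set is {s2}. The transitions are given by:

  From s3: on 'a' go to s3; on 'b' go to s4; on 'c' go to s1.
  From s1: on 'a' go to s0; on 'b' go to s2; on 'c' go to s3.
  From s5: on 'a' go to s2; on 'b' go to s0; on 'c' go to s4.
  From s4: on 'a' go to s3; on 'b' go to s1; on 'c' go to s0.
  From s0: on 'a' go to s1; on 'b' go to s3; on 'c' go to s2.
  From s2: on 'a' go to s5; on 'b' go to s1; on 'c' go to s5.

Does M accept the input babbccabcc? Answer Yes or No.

Trace: s3 -b-> s4 -a-> s3 -b-> s4 -b-> s1 -c-> s3 -c-> s1 -a-> s0 -b-> s3 -c-> s1 -c-> s3
End state s3 is not accepting.

No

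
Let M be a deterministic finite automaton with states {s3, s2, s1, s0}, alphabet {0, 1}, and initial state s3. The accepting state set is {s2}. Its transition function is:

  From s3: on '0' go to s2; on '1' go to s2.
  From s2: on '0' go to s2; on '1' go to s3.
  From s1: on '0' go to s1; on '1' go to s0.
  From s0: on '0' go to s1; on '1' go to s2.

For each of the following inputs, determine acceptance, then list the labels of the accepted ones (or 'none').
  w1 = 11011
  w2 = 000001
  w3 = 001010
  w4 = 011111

w1: s3 → s2 → s3 → s2 → s3 → s2  → end s2, accepted
w2: s3 → s2 → s2 → s2 → s2 → s2 → s3  → end s3, rejected
w3: s3 → s2 → s2 → s3 → s2 → s3 → s2  → end s2, accepted
w4: s3 → s2 → s3 → s2 → s3 → s2 → s3  → end s3, rejected

w1, w3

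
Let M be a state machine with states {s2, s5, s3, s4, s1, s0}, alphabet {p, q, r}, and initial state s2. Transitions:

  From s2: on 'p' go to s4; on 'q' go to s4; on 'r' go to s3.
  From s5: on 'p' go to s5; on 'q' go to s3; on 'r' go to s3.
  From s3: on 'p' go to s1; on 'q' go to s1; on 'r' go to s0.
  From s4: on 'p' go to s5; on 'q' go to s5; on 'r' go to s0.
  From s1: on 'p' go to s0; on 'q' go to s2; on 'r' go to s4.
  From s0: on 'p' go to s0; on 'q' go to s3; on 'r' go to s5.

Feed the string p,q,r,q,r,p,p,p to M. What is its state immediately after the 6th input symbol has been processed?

s5

start at s2
read 'p': s2 → s4
read 'q': s4 → s5
read 'r': s5 → s3
read 'q': s3 → s1
read 'r': s1 → s4
read 'p': s4 → s5
After 6 symbols: s5.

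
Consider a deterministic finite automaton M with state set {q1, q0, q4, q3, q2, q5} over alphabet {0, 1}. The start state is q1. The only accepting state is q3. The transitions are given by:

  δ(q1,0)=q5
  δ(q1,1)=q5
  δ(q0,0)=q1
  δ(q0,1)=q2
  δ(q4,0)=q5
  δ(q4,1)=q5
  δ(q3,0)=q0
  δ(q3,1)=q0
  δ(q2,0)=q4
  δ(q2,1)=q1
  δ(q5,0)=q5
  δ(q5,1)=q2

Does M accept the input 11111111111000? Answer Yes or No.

No

Trace: q1 -1-> q5 -1-> q2 -1-> q1 -1-> q5 -1-> q2 -1-> q1 -1-> q5 -1-> q2 -1-> q1 -1-> q5 -1-> q2 -0-> q4 -0-> q5 -0-> q5
End state q5 is not accepting.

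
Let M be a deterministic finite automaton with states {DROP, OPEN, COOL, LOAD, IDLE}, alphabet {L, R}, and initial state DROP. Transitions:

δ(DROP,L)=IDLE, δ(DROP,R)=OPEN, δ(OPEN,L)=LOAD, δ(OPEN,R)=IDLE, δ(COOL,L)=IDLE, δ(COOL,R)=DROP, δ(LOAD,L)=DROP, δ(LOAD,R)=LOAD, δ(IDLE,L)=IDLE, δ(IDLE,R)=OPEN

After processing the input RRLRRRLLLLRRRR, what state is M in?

IDLE

start at DROP
read 'R': DROP → OPEN
read 'R': OPEN → IDLE
read 'L': IDLE → IDLE
read 'R': IDLE → OPEN
read 'R': OPEN → IDLE
read 'R': IDLE → OPEN
read 'L': OPEN → LOAD
read 'L': LOAD → DROP
read 'L': DROP → IDLE
read 'L': IDLE → IDLE
read 'R': IDLE → OPEN
read 'R': OPEN → IDLE
read 'R': IDLE → OPEN
read 'R': OPEN → IDLE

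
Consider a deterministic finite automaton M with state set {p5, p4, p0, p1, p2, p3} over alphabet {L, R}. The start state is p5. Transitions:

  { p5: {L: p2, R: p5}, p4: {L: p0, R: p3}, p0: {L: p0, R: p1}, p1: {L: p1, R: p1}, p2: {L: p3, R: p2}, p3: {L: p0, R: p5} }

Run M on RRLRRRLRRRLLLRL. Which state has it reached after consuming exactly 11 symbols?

p5 → p5 → p5 → p2 → p2 → p2 → p2 → p3 → p5 → p5 → p5 → p2
After 11 symbols: p2.

p2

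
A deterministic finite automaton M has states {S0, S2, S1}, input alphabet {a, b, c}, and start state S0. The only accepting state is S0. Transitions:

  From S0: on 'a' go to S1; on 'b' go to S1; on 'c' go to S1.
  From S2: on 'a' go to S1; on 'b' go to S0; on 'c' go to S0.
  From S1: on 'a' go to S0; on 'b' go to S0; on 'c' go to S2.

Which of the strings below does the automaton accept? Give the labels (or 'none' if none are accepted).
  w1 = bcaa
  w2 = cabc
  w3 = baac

w1

w1:
  start at S0
  read 'b': S0 → S1
  read 'c': S1 → S2
  read 'a': S2 → S1
  read 'a': S1 → S0
  end S0, accepted
w2:
  start at S0
  read 'c': S0 → S1
  read 'a': S1 → S0
  read 'b': S0 → S1
  read 'c': S1 → S2
  end S2, rejected
w3:
  start at S0
  read 'b': S0 → S1
  read 'a': S1 → S0
  read 'a': S0 → S1
  read 'c': S1 → S2
  end S2, rejected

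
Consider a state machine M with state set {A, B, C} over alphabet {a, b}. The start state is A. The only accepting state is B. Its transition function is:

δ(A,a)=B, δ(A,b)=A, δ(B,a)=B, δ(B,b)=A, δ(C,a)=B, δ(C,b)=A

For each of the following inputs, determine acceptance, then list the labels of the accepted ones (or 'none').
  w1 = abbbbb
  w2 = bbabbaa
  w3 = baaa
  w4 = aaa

w2, w3, w4

w1: Trace: A -a-> B -b-> A -b-> A -b-> A -b-> A -b-> A  → end A, rejected
w2: Trace: A -b-> A -b-> A -a-> B -b-> A -b-> A -a-> B -a-> B  → end B, accepted
w3: Trace: A -b-> A -a-> B -a-> B -a-> B  → end B, accepted
w4: Trace: A -a-> B -a-> B -a-> B  → end B, accepted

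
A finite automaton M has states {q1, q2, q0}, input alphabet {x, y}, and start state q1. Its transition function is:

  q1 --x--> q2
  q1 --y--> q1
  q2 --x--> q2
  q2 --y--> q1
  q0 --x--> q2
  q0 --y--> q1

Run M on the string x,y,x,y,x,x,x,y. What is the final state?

q1

q1 → q2 → q1 → q2 → q1 → q2 → q2 → q2 → q1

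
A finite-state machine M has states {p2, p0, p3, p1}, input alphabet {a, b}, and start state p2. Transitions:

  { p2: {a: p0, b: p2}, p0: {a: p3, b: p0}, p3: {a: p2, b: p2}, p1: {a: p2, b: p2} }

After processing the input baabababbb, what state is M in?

Trace: p2 -b-> p2 -a-> p0 -a-> p3 -b-> p2 -a-> p0 -b-> p0 -a-> p3 -b-> p2 -b-> p2 -b-> p2

p2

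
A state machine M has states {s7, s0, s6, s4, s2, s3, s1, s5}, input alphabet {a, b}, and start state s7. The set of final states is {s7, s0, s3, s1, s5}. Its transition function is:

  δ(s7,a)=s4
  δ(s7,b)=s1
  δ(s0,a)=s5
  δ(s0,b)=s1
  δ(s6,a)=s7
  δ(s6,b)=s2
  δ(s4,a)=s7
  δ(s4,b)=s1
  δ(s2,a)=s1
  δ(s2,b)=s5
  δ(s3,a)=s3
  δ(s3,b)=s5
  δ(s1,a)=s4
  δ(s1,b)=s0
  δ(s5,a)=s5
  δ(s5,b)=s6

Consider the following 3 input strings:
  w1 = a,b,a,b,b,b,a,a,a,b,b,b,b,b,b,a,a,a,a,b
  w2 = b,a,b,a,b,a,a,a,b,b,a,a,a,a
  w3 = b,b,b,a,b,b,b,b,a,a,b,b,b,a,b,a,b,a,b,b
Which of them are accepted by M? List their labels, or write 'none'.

w1:
  start at s7
  read 'a': s7 → s4
  read 'b': s4 → s1
  read 'a': s1 → s4
  read 'b': s4 → s1
  read 'b': s1 → s0
  read 'b': s0 → s1
  read 'a': s1 → s4
  read 'a': s4 → s7
  read 'a': s7 → s4
  read 'b': s4 → s1
  read 'b': s1 → s0
  read 'b': s0 → s1
  read 'b': s1 → s0
  read 'b': s0 → s1
  read 'b': s1 → s0
  read 'a': s0 → s5
  read 'a': s5 → s5
  read 'a': s5 → s5
  read 'a': s5 → s5
  read 'b': s5 → s6
  end s6, rejected
w2:
  start at s7
  read 'b': s7 → s1
  read 'a': s1 → s4
  read 'b': s4 → s1
  read 'a': s1 → s4
  read 'b': s4 → s1
  read 'a': s1 → s4
  read 'a': s4 → s7
  read 'a': s7 → s4
  read 'b': s4 → s1
  read 'b': s1 → s0
  read 'a': s0 → s5
  read 'a': s5 → s5
  read 'a': s5 → s5
  read 'a': s5 → s5
  end s5, accepted
w3:
  start at s7
  read 'b': s7 → s1
  read 'b': s1 → s0
  read 'b': s0 → s1
  read 'a': s1 → s4
  read 'b': s4 → s1
  read 'b': s1 → s0
  read 'b': s0 → s1
  read 'b': s1 → s0
  read 'a': s0 → s5
  read 'a': s5 → s5
  read 'b': s5 → s6
  read 'b': s6 → s2
  read 'b': s2 → s5
  read 'a': s5 → s5
  read 'b': s5 → s6
  read 'a': s6 → s7
  read 'b': s7 → s1
  read 'a': s1 → s4
  read 'b': s4 → s1
  read 'b': s1 → s0
  end s0, accepted

w2, w3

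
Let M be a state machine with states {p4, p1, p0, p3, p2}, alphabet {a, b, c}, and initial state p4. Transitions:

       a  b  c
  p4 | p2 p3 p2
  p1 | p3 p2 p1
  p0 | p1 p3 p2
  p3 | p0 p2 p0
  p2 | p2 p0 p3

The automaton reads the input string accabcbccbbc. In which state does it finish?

start at p4
read 'a': p4 → p2
read 'c': p2 → p3
read 'c': p3 → p0
read 'a': p0 → p1
read 'b': p1 → p2
read 'c': p2 → p3
read 'b': p3 → p2
read 'c': p2 → p3
read 'c': p3 → p0
read 'b': p0 → p3
read 'b': p3 → p2
read 'c': p2 → p3

p3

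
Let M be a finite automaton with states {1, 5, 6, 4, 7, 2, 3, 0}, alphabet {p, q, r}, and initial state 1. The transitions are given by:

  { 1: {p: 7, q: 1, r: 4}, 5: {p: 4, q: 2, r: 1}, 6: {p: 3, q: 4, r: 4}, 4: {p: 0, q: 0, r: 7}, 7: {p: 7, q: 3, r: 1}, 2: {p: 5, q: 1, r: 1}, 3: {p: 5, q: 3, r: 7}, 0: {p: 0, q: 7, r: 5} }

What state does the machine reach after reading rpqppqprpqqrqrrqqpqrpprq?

1 → 4 → 0 → 7 → 7 → 7 → 3 → 5 → 1 → 7 → 3 → 3 → 7 → 3 → 7 → 1 → 1 → 1 → 7 → 3 → 7 → 7 → 7 → 1 → 1

1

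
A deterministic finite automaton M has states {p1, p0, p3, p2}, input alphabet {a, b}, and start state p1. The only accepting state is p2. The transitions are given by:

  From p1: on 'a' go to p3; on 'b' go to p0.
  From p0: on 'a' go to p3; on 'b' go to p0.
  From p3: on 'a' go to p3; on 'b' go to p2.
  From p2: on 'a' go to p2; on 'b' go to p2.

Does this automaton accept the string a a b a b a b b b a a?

p1 → p3 → p3 → p2 → p2 → p2 → p2 → p2 → p2 → p2 → p2 → p2
End state p2 is accepting.

Yes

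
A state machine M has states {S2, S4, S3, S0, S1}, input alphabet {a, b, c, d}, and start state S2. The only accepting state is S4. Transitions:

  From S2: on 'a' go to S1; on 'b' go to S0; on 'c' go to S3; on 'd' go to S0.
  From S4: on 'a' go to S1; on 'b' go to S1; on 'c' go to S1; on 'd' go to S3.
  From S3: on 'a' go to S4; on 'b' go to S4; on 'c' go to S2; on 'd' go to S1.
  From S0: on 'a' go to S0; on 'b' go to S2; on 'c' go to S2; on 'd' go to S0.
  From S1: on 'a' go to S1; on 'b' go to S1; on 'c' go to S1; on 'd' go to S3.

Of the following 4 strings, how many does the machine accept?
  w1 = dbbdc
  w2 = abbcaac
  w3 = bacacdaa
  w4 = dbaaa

w1:
  start at S2
  read 'd': S2 → S0
  read 'b': S0 → S2
  read 'b': S2 → S0
  read 'd': S0 → S0
  read 'c': S0 → S2
  end S2, rejected
w2:
  start at S2
  read 'a': S2 → S1
  read 'b': S1 → S1
  read 'b': S1 → S1
  read 'c': S1 → S1
  read 'a': S1 → S1
  read 'a': S1 → S1
  read 'c': S1 → S1
  end S1, rejected
w3:
  start at S2
  read 'b': S2 → S0
  read 'a': S0 → S0
  read 'c': S0 → S2
  read 'a': S2 → S1
  read 'c': S1 → S1
  read 'd': S1 → S3
  read 'a': S3 → S4
  read 'a': S4 → S1
  end S1, rejected
w4:
  start at S2
  read 'd': S2 → S0
  read 'b': S0 → S2
  read 'a': S2 → S1
  read 'a': S1 → S1
  read 'a': S1 → S1
  end S1, rejected

0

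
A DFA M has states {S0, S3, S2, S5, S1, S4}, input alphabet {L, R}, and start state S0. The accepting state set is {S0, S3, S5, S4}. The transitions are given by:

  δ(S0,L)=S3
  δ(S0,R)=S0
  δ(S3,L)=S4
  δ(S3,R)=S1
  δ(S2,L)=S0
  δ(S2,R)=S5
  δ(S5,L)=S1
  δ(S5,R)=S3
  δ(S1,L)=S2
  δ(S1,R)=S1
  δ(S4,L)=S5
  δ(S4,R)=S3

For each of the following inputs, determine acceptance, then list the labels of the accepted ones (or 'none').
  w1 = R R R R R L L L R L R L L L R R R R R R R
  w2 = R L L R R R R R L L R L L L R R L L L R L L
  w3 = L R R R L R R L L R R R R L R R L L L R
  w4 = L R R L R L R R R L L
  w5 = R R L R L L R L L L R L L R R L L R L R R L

w2, w4

w1:
  start at S0
  read 'R': S0 → S0
  read 'R': S0 → S0
  read 'R': S0 → S0
  read 'R': S0 → S0
  read 'R': S0 → S0
  read 'L': S0 → S3
  read 'L': S3 → S4
  read 'L': S4 → S5
  read 'R': S5 → S3
  read 'L': S3 → S4
  read 'R': S4 → S3
  read 'L': S3 → S4
  read 'L': S4 → S5
  read 'L': S5 → S1
  read 'R': S1 → S1
  read 'R': S1 → S1
  read 'R': S1 → S1
  read 'R': S1 → S1
  read 'R': S1 → S1
  read 'R': S1 → S1
  read 'R': S1 → S1
  end S1, rejected
w2:
  start at S0
  read 'R': S0 → S0
  read 'L': S0 → S3
  read 'L': S3 → S4
  read 'R': S4 → S3
  read 'R': S3 → S1
  read 'R': S1 → S1
  read 'R': S1 → S1
  read 'R': S1 → S1
  read 'L': S1 → S2
  read 'L': S2 → S0
  read 'R': S0 → S0
  read 'L': S0 → S3
  read 'L': S3 → S4
  read 'L': S4 → S5
  read 'R': S5 → S3
  read 'R': S3 → S1
  read 'L': S1 → S2
  read 'L': S2 → S0
  read 'L': S0 → S3
  read 'R': S3 → S1
  read 'L': S1 → S2
  read 'L': S2 → S0
  end S0, accepted
w3:
  start at S0
  read 'L': S0 → S3
  read 'R': S3 → S1
  read 'R': S1 → S1
  read 'R': S1 → S1
  read 'L': S1 → S2
  read 'R': S2 → S5
  read 'R': S5 → S3
  read 'L': S3 → S4
  read 'L': S4 → S5
  read 'R': S5 → S3
  read 'R': S3 → S1
  read 'R': S1 → S1
  read 'R': S1 → S1
  read 'L': S1 → S2
  read 'R': S2 → S5
  read 'R': S5 → S3
  read 'L': S3 → S4
  read 'L': S4 → S5
  read 'L': S5 → S1
  read 'R': S1 → S1
  end S1, rejected
w4:
  start at S0
  read 'L': S0 → S3
  read 'R': S3 → S1
  read 'R': S1 → S1
  read 'L': S1 → S2
  read 'R': S2 → S5
  read 'L': S5 → S1
  read 'R': S1 → S1
  read 'R': S1 → S1
  read 'R': S1 → S1
  read 'L': S1 → S2
  read 'L': S2 → S0
  end S0, accepted
w5:
  start at S0
  read 'R': S0 → S0
  read 'R': S0 → S0
  read 'L': S0 → S3
  read 'R': S3 → S1
  read 'L': S1 → S2
  read 'L': S2 → S0
  read 'R': S0 → S0
  read 'L': S0 → S3
  read 'L': S3 → S4
  read 'L': S4 → S5
  read 'R': S5 → S3
  read 'L': S3 → S4
  read 'L': S4 → S5
  read 'R': S5 → S3
  read 'R': S3 → S1
  read 'L': S1 → S2
  read 'L': S2 → S0
  read 'R': S0 → S0
  read 'L': S0 → S3
  read 'R': S3 → S1
  read 'R': S1 → S1
  read 'L': S1 → S2
  end S2, rejected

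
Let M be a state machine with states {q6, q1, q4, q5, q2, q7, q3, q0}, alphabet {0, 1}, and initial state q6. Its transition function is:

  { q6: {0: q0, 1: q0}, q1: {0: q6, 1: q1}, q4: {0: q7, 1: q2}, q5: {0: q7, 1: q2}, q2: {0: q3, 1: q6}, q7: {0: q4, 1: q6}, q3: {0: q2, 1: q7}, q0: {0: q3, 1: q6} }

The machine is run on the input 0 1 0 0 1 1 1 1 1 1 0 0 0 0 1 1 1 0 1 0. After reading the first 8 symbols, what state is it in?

q6 → q0 → q6 → q0 → q3 → q7 → q6 → q0 → q6
After 8 symbols: q6.

q6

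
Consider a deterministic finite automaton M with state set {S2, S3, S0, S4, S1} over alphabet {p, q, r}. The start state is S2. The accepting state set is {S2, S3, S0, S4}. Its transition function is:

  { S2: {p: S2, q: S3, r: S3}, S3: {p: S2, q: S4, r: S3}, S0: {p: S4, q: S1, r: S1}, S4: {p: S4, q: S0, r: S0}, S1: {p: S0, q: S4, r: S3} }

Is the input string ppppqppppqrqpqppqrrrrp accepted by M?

Yes

Trace: S2 -p-> S2 -p-> S2 -p-> S2 -p-> S2 -q-> S3 -p-> S2 -p-> S2 -p-> S2 -p-> S2 -q-> S3 -r-> S3 -q-> S4 -p-> S4 -q-> S0 -p-> S4 -p-> S4 -q-> S0 -r-> S1 -r-> S3 -r-> S3 -r-> S3 -p-> S2
End state S2 is accepting.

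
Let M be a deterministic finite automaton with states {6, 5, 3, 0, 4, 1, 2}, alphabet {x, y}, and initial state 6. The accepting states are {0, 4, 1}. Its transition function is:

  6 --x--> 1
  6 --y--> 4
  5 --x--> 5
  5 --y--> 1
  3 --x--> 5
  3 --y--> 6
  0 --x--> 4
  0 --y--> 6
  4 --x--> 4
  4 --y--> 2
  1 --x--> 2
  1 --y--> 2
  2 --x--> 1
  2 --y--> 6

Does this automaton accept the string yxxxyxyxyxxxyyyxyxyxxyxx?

start at 6
read 'y': 6 → 4
read 'x': 4 → 4
read 'x': 4 → 4
read 'x': 4 → 4
read 'y': 4 → 2
read 'x': 2 → 1
read 'y': 1 → 2
read 'x': 2 → 1
read 'y': 1 → 2
read 'x': 2 → 1
read 'x': 1 → 2
read 'x': 2 → 1
read 'y': 1 → 2
read 'y': 2 → 6
read 'y': 6 → 4
read 'x': 4 → 4
read 'y': 4 → 2
read 'x': 2 → 1
read 'y': 1 → 2
read 'x': 2 → 1
read 'x': 1 → 2
read 'y': 2 → 6
read 'x': 6 → 1
read 'x': 1 → 2
End state 2 is not accepting.

No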